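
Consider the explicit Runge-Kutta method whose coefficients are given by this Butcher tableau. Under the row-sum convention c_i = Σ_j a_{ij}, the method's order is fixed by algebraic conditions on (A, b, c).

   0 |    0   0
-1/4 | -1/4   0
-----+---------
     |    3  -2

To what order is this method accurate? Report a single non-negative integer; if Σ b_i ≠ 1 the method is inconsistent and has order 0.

2

b = (3, -2)
c = (0, -1/4)
Σ b_i: 3·1 + (-2)·1 = 1 ✓
b·c: (-2)·(-1/4) = 1/2 ✓; 2 stages ⇒ order 2.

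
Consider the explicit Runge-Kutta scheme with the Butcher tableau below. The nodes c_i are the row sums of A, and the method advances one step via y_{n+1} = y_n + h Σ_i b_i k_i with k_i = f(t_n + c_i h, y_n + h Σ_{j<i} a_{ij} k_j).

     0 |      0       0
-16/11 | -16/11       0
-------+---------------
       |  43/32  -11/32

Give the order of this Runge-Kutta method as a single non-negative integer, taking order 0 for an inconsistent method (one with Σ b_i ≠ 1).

b = (43/32, -11/32)
c = (0, -16/11)
Σ b_i: 43/32·1 + (-11/32)·1 = 1 ✓
b·c: (-11/32)·(-16/11) = 1/2 ✓; 2 stages ⇒ order 2.

2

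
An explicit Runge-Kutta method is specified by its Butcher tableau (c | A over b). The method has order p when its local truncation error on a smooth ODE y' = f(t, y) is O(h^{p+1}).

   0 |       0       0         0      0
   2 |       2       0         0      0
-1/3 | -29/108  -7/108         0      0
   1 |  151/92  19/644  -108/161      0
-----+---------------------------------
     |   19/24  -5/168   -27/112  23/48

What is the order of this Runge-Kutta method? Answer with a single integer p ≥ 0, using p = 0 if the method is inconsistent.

b = (19/24, -5/168, -27/112, 23/48)
c = (0, 2, -1/3, 1)
Ac = (0, 0, -7/54, 13/46)
Σ b_i: 19/24·1 + (-5/168)·1 + (-27/112)·1 + 23/48·1 = 1 ✓
b·c: (-5/168)·2 + (-27/112)·(-1/3) + 23/48·1 = 1/2 ✓
b·c²: (-5/168)·4 + (-27/112)·1/9 + 23/48·1 = 1/3 ✓
b·Ac: (-27/112)·(-7/54) + 23/48·13/46 = 1/6 ✓
b·c³: (-5/168)·8 + (-27/112)·(-1/27) + 23/48·1 = 1/4 ✓
b·(c∘Ac): (-27/112)·7/162 + 23/48·13/46 = 1/8 ✓
b·Ac²: (-27/112)·(-7/27) + 23/48·1/23 = 1/12 ✓
b·A²c: 23/48·2/23 = 1/24 ✓; 4 stages ⇒ order 4.

4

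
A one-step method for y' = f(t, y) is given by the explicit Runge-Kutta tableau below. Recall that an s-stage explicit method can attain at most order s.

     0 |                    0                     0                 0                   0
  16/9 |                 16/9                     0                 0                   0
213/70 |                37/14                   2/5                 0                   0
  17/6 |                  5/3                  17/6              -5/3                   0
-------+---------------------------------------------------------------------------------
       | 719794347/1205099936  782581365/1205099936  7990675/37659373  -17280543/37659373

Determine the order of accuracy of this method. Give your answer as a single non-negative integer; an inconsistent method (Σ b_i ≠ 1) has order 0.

3

b = (719794347/1205099936, 782581365/1205099936, 7990675/37659373, -17280543/37659373)
c = (0, 16/9, 213/70, 17/6)
Ac = (0, 0, 32/45, -13/378)
Σ b_i: 719794347/1205099936·1 + 782581365/1205099936·1 + 7990675/37659373·1 + (-17280543/37659373)·1 = 1 ✓
b·c: 782581365/1205099936·16/9 + 7990675/37659373·213/70 + (-17280543/37659373)·17/6 = 1/2 ✓
b·c²: 782581365/1205099936·256/81 + 7990675/37659373·45369/4900 + (-17280543/37659373)·289/36 = 1/3 ✓
b·Ac: 7990675/37659373·32/45 + (-17280543/37659373)·(-13/378) = 1/6 ✓
b·c³: 782581365/1205099936·4096/729 + 7990675/37659373·9663597/343000 + (-17280543/37659373)·4913/216 = -28838637941/35588107485 ≠ 1/4 ⇒ order 3.
b·(c∘Ac): 7990675/37659373·1136/525 + (-17280543/37659373)·(-221/2268) = 2049209399/4067212284 ≠ 1/8
b·Ac²: 7990675/37659373·512/405 + (-17280543/37659373)·(-1542409/238140) = 461258820649/142352429940 ≠ 1/12
b·A²c: (-17280543/37659373)·(-32/27) = 184325792/338934357 ≠ 1/24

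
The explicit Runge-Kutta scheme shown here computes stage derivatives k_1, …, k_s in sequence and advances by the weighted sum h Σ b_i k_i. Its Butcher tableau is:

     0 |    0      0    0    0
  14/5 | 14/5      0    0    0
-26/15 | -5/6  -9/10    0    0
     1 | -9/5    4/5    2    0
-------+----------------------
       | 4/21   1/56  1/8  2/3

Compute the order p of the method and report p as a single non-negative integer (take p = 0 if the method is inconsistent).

b = (4/21, 1/56, 1/8, 2/3)
c = (0, 14/5, -26/15, 1)
Ac = (0, 0, -63/25, -92/75)
Σ b_i: 4/21·1 + 1/56·1 + 1/8·1 + 2/3·1 = 1 ✓
b·c: 1/56·14/5 + 1/8·(-26/15) + 2/3·1 = 1/2 ✓
b·c²: 1/56·196/25 + 1/8·676/225 + 2/3·1 = 266/225 ≠ 1/3 ⇒ order 2.
b·Ac: 1/8·(-63/25) + 2/3·(-92/75) = -2039/1800 ≠ 1/6

2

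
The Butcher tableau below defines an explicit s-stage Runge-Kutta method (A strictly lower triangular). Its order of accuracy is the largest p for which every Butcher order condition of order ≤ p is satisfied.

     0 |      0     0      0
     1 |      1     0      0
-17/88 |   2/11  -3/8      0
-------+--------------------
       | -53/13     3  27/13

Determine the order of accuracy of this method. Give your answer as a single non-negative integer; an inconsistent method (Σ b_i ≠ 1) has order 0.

1

b = (-53/13, 3, 27/13)
c = (0, 1, -17/88)
Ac = (0, 0, -3/8)
Σ b_i: (-53/13)·1 + 3·1 + 27/13·1 = 1 ✓
b·c: 3·1 + 27/13·(-17/88) = 2973/1144 ≠ 1/2 ⇒ order 1.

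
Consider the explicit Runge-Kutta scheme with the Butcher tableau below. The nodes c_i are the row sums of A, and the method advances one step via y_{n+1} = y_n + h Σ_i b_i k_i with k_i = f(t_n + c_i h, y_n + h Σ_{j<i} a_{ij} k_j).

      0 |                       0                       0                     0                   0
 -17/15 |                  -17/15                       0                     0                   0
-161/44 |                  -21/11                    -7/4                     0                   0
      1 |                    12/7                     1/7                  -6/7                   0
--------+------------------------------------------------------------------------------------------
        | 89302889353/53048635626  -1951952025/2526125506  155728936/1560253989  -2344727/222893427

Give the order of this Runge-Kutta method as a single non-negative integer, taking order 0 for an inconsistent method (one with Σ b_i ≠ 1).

3

b = (89302889353/53048635626, -1951952025/2526125506, 155728936/1560253989, -2344727/222893427)
c = (0, -17/15, -161/44, 1)
Ac = (0, 0, 119/60, 6871/2310)
Σ b_i: 89302889353/53048635626·1 + (-1951952025/2526125506)·1 + 155728936/1560253989·1 + (-2344727/222893427)·1 = 1 ✓
b·c: (-1951952025/2526125506)·(-17/15) + 155728936/1560253989·(-161/44) + (-2344727/222893427)·1 = 1/2 ✓
b·c²: (-1951952025/2526125506)·289/225 + 155728936/1560253989·25921/1936 + (-2344727/222893427)·1 = 1/3 ✓
b·Ac: 155728936/1560253989·119/60 + (-2344727/222893427)·6871/2310 = 1/6 ✓
b·c³: (-1951952025/2526125506)·(-4913/3375) + 155728936/1560253989·(-4173281/85184) + (-2344727/222893427)·1 = -1110830067673/294219323640 ≠ 1/4 ⇒ order 3.
b·(c∘Ac): 155728936/1560253989·(-19159/2640) + (-2344727/222893427)·6871/2310 = -505275266/668680281 ≠ 1/8
b·Ac²: 155728936/1560253989·(-2023/900) + (-2344727/222893427)·(-17216923/1524600) = -31056803521/294219323640 ≠ 1/12
b·A²c: (-2344727/222893427)·(-17/10) = 39860359/2228934270 ≠ 1/24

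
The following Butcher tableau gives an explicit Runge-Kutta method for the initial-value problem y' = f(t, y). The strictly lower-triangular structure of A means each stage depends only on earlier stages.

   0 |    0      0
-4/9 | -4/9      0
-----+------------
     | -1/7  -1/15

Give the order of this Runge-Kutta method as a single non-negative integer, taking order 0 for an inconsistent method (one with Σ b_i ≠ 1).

b = (-1/7, -1/15)
c = (0, -4/9)
Σ b_i: (-1/7)·1 + (-1/15)·1 = -22/105 ≠ 1 ⇒ order 0.

0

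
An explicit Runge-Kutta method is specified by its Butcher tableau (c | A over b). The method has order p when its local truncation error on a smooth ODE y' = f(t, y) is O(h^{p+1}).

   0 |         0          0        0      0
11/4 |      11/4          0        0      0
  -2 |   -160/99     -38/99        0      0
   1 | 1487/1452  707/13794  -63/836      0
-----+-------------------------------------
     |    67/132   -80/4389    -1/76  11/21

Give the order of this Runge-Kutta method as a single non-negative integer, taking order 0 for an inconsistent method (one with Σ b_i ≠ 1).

4

b = (67/132, -80/4389, -1/76, 11/21)
c = (0, 11/4, -2, 1)
Ac = (0, 0, -19/18, 7/24)
Σ b_i: 67/132·1 + (-80/4389)·1 + (-1/76)·1 + 11/21·1 = 1 ✓
b·c: (-80/4389)·11/4 + (-1/76)·(-2) + 11/21·1 = 1/2 ✓
b·c²: (-80/4389)·121/16 + (-1/76)·4 + 11/21·1 = 1/3 ✓
b·Ac: (-1/76)·(-19/18) + 11/21·7/24 = 1/6 ✓
b·c³: (-80/4389)·1331/64 + (-1/76)·(-8) + 11/21·1 = 1/4 ✓
b·(c∘Ac): (-1/76)·19/9 + 11/21·7/24 = 1/8 ✓
b·Ac²: (-1/76)·(-209/72) + 11/21·91/1056 = 1/12 ✓
b·A²c: 11/21·7/88 = 1/24 ✓; 4 stages ⇒ order 4.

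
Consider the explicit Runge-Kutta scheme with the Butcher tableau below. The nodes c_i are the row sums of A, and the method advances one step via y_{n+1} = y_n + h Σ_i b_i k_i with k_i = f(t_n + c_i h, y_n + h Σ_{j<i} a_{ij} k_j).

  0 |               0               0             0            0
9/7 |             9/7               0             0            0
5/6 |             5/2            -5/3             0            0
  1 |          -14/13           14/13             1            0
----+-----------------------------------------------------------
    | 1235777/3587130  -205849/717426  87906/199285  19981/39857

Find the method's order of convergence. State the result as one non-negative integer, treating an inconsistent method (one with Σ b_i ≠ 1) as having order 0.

b = (1235777/3587130, -205849/717426, 87906/199285, 19981/39857)
c = (0, 9/7, 5/6, 1)
Ac = (0, 0, -15/7, 173/78)
Σ b_i: 1235777/3587130·1 + (-205849/717426)·1 + 87906/199285·1 + 19981/39857·1 = 1 ✓
b·c: (-205849/717426)·9/7 + 87906/199285·5/6 + 19981/39857·1 = 1/2 ✓
b·c²: (-205849/717426)·81/49 + 87906/199285·25/36 + 19981/39857·1 = 1/3 ✓
b·Ac: 87906/199285·(-15/7) + 19981/39857·173/78 = 1/6 ✓
b·c³: (-205849/717426)·729/343 + 87906/199285·125/216 + 19981/39857·1 = 1474079/10043964 ≠ 1/4 ⇒ order 3.
b·(c∘Ac): 87906/199285·(-25/14) + 19981/39857·173/78 = 77531/239142 ≠ 1/8
b·Ac²: 87906/199285·(-135/49) + 19981/39857·8107/3276 = 254083/10043964 ≠ 1/12
b·A²c: 19981/39857·(-15/7) = -299715/278999 ≠ 1/24

3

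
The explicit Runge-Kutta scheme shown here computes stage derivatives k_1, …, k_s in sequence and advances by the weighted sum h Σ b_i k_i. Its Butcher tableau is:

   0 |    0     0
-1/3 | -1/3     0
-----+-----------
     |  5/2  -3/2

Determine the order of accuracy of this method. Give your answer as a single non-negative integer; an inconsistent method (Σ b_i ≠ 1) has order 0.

b = (5/2, -3/2)
c = (0, -1/3)
Σ b_i: 5/2·1 + (-3/2)·1 = 1 ✓
b·c: (-3/2)·(-1/3) = 1/2 ✓; 2 stages ⇒ order 2.

2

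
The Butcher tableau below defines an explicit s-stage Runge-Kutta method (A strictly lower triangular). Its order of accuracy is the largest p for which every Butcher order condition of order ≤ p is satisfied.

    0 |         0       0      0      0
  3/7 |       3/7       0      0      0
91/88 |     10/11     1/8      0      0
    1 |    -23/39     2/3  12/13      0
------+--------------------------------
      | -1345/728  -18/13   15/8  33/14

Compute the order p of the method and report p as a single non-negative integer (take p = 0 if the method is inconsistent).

b = (-1345/728, -18/13, 15/8, 33/14)
c = (0, 3/7, 91/88, 1)
Ac = (0, 0, 3/56, 191/154)
Σ b_i: (-1345/728)·1 + (-18/13)·1 + 15/8·1 + 33/14·1 = 1 ✓
b·c: (-18/13)·3/7 + 15/8·91/88 + 33/14·1 = 237207/64064 ≠ 1/2 ⇒ order 1.

1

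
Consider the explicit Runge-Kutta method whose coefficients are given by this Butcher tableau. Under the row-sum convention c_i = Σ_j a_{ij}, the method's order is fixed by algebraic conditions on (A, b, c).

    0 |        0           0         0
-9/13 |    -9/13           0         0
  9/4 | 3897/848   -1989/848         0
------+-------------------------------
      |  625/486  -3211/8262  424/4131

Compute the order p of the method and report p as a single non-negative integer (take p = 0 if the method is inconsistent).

b = (625/486, -3211/8262, 424/4131)
c = (0, -9/13, 9/4)
Ac = (0, 0, 1377/848)
Σ b_i: 625/486·1 + (-3211/8262)·1 + 424/4131·1 = 1 ✓
b·c: (-3211/8262)·(-9/13) + 424/4131·9/4 = 1/2 ✓
b·c²: (-3211/8262)·81/169 + 424/4131·81/16 = 1/3 ✓
b·Ac: 424/4131·1377/848 = 1/6 ✓; 3 stages ⇒ order 3.

3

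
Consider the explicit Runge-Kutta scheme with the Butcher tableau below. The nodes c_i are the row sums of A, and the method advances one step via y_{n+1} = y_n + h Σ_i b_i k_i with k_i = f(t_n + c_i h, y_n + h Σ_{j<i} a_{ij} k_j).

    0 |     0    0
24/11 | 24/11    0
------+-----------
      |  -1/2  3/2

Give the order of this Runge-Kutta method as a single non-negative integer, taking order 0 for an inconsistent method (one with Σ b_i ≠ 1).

b = (-1/2, 3/2)
c = (0, 24/11)
Σ b_i: (-1/2)·1 + 3/2·1 = 1 ✓
b·c: 3/2·24/11 = 36/11 ≠ 1/2 ⇒ order 1.

1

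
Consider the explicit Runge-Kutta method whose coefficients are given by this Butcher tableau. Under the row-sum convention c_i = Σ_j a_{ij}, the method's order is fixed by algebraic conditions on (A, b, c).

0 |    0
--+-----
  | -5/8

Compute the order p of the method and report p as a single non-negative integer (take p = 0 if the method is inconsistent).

b = (-5/8)
c = (0)
Σ b_i: (-5/8)·1 = -5/8 ≠ 1 ⇒ order 0.

0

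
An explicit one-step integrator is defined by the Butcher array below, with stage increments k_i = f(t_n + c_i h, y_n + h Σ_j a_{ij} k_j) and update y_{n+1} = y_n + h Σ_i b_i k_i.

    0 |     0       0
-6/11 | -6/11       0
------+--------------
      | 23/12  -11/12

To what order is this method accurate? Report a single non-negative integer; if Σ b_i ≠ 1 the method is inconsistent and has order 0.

2

b = (23/12, -11/12)
c = (0, -6/11)
Σ b_i: 23/12·1 + (-11/12)·1 = 1 ✓
b·c: (-11/12)·(-6/11) = 1/2 ✓; 2 stages ⇒ order 2.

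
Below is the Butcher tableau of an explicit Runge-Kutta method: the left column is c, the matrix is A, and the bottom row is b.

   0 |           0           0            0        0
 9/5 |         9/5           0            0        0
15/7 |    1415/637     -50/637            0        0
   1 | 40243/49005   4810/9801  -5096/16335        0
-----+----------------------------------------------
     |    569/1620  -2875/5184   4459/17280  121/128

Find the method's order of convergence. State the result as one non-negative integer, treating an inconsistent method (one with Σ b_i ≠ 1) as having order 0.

4

b = (569/1620, -2875/5184, 4459/17280, 121/128)
c = (0, 9/5, 15/7, 1)
Ac = (0, 0, -90/637, 26/121)
Σ b_i: 569/1620·1 + (-2875/5184)·1 + 4459/17280·1 + 121/128·1 = 1 ✓
b·c: (-2875/5184)·9/5 + 4459/17280·15/7 + 121/128·1 = 1/2 ✓
b·c²: (-2875/5184)·81/25 + 4459/17280·225/49 + 121/128·1 = 1/3 ✓
b·Ac: 4459/17280·(-90/637) + 121/128·26/121 = 1/6 ✓
b·c³: (-2875/5184)·729/125 + 4459/17280·3375/343 + 121/128·1 = 1/4 ✓
b·(c∘Ac): 4459/17280·(-1350/4459) + 121/128·26/121 = 1/8 ✓
b·Ac²: 4459/17280·(-162/637) + 121/128·26/165 = 1/12 ✓
b·A²c: 121/128·16/363 = 1/24 ✓; 4 stages ⇒ order 4.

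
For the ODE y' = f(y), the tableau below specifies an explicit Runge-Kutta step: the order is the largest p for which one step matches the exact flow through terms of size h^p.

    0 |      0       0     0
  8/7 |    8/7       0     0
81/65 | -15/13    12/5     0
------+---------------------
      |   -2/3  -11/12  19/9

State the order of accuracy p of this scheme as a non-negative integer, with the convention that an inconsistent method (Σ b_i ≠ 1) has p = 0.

0

b = (-2/3, -11/12, 19/9)
c = (0, 8/7, 81/65)
Ac = (0, 0, 96/35)
Σ b_i: (-2/3)·1 + (-11/12)·1 + 19/9·1 = 19/36 ≠ 1 ⇒ order 0.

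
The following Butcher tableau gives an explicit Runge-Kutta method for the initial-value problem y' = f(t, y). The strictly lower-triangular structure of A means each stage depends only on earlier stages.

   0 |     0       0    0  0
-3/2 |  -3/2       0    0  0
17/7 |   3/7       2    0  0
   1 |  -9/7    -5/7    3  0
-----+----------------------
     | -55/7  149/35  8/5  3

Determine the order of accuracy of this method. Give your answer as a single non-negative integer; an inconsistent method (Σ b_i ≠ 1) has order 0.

b = (-55/7, 149/35, 8/5, 3)
c = (0, -3/2, 17/7, 1)
Ac = (0, 0, -3, 117/14)
Σ b_i: (-55/7)·1 + 149/35·1 + 8/5·1 + 3·1 = 1 ✓
b·c: 149/35·(-3/2) + 8/5·17/7 + 3·1 = 1/2 ✓
b·c²: 149/35·9/4 + 8/5·289/49 + 3·1 = 4315/196 ≠ 1/3 ⇒ order 2.
b·Ac: 8/5·(-3) + 3·117/14 = 1419/70 ≠ 1/6

2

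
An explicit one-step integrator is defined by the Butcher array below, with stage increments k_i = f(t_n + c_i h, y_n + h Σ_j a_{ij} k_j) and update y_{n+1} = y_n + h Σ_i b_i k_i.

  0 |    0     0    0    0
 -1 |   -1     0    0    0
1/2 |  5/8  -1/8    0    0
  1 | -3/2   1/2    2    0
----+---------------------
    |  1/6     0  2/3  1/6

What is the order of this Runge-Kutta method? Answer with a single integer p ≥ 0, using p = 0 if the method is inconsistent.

4

b = (1/6, 0, 2/3, 1/6)
c = (0, -1, 1/2, 1)
Ac = (0, 0, 1/8, 1/2)
Σ b_i: 1/6·1 + 2/3·1 + 1/6·1 = 1 ✓
b·c: 2/3·1/2 + 1/6·1 = 1/2 ✓
b·c²: 2/3·1/4 + 1/6·1 = 1/3 ✓
b·Ac: 2/3·1/8 + 1/6·1/2 = 1/6 ✓
b·c³: 2/3·1/8 + 1/6·1 = 1/4 ✓
b·(c∘Ac): 2/3·1/16 + 1/6·1/2 = 1/8 ✓
b·Ac²: 2/3·(-1/8) + 1/6·1 = 1/12 ✓
b·A²c: 1/6·1/4 = 1/24 ✓; 4 stages ⇒ order 4.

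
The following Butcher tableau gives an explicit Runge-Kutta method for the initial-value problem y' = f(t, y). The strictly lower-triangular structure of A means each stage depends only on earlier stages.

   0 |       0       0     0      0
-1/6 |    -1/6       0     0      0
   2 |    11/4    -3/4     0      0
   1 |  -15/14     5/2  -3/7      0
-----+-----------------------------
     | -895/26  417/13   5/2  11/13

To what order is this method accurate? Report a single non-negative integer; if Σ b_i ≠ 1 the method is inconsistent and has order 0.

2

b = (-895/26, 417/13, 5/2, 11/13)
c = (0, -1/6, 2, 1)
Ac = (0, 0, 1/8, -107/84)
Σ b_i: (-895/26)·1 + 417/13·1 + 5/2·1 + 11/13·1 = 1 ✓
b·c: 417/13·(-1/6) + 5/2·2 + 11/13·1 = 1/2 ✓
b·c²: 417/13·1/36 + 5/2·4 + 11/13·1 = 1831/156 ≠ 1/3 ⇒ order 2.
b·Ac: 5/2·1/8 + 11/13·(-107/84) = -3343/4368 ≠ 1/6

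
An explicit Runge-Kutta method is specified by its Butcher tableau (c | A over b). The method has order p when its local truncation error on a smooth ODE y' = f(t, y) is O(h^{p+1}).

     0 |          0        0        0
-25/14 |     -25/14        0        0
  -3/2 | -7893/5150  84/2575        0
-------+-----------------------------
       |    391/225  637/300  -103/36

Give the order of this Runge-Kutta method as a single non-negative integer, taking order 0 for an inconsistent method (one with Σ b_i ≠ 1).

b = (391/225, 637/300, -103/36)
c = (0, -25/14, -3/2)
Ac = (0, 0, -6/103)
Σ b_i: 391/225·1 + 637/300·1 + (-103/36)·1 = 1 ✓
b·c: 637/300·(-25/14) + (-103/36)·(-3/2) = 1/2 ✓
b·c²: 637/300·625/196 + (-103/36)·9/4 = 1/3 ✓
b·Ac: (-103/36)·(-6/103) = 1/6 ✓; 3 stages ⇒ order 3.

3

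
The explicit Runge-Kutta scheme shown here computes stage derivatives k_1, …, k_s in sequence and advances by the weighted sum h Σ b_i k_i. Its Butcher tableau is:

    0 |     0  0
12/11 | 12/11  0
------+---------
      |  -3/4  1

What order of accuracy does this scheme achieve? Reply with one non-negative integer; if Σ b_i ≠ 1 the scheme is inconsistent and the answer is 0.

b = (-3/4, 1)
c = (0, 12/11)
Σ b_i: (-3/4)·1 + 1·1 = 1/4 ≠ 1 ⇒ order 0.

0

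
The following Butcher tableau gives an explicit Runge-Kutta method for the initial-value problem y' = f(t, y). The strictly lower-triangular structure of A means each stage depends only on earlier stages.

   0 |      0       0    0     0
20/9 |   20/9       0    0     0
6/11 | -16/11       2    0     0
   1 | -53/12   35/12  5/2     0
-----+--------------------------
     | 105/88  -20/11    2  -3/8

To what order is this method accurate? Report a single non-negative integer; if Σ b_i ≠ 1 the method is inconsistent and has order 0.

1

b = (105/88, -20/11, 2, -3/8)
c = (0, 20/9, 6/11, 1)
Ac = (0, 0, 40/9, 2330/297)
Σ b_i: 105/88·1 + (-20/11)·1 + 2·1 + (-3/8)·1 = 1 ✓
b·c: (-20/11)·20/9 + 2·6/11 + (-3/8)·1 = -2633/792 ≠ 1/2 ⇒ order 1.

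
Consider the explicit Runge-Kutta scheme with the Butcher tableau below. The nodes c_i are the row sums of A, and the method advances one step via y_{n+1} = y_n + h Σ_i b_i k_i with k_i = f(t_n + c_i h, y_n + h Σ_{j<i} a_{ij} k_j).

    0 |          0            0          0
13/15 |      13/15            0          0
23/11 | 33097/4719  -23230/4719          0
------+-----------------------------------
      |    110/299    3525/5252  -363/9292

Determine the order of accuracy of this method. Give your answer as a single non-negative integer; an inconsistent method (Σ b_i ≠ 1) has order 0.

3

b = (110/299, 3525/5252, -363/9292)
c = (0, 13/15, 23/11)
Ac = (0, 0, -4646/1089)
Σ b_i: 110/299·1 + 3525/5252·1 + (-363/9292)·1 = 1 ✓
b·c: 3525/5252·13/15 + (-363/9292)·23/11 = 1/2 ✓
b·c²: 3525/5252·169/225 + (-363/9292)·529/121 = 1/3 ✓
b·Ac: (-363/9292)·(-4646/1089) = 1/6 ✓; 3 stages ⇒ order 3.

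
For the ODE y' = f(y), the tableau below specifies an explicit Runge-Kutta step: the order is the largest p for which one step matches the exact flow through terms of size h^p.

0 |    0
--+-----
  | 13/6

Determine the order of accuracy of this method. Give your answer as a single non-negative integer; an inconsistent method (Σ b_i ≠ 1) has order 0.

b = (13/6)
c = (0)
Σ b_i: 13/6·1 = 13/6 ≠ 1 ⇒ order 0.

0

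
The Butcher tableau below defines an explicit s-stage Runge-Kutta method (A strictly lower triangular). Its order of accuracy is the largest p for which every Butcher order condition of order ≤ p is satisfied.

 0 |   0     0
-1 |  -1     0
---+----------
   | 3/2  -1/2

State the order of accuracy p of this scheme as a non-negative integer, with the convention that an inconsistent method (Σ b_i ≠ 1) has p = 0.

2

b = (3/2, -1/2)
c = (0, -1)
Σ b_i: 3/2·1 + (-1/2)·1 = 1 ✓
b·c: (-1/2)·(-1) = 1/2 ✓; 2 stages ⇒ order 2.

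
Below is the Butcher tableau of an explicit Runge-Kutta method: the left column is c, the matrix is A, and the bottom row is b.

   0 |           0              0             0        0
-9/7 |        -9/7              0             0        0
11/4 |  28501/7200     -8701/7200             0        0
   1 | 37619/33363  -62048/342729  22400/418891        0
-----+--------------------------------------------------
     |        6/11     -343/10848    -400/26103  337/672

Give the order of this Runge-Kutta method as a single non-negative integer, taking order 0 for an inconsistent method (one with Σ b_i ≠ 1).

4

b = (6/11, -343/10848, -400/26103, 337/672)
c = (0, -9/7, 11/4, 1)
Ac = (0, 0, 1243/800, 128/337)
Σ b_i: 6/11·1 + (-343/10848)·1 + (-400/26103)·1 + 337/672·1 = 1 ✓
b·c: (-343/10848)·(-9/7) + (-400/26103)·11/4 + 337/672·1 = 1/2 ✓
b·c²: (-343/10848)·81/49 + (-400/26103)·121/16 + 337/672·1 = 1/3 ✓
b·Ac: (-400/26103)·1243/800 + 337/672·128/337 = 1/6 ✓
b·c³: (-343/10848)·(-729/343) + (-400/26103)·1331/64 + 337/672·1 = 1/4 ✓
b·(c∘Ac): (-400/26103)·13673/3200 + 337/672·128/337 = 1/8 ✓
b·Ac²: (-400/26103)·(-11187/5600) + 337/672·248/2359 = 1/12 ✓
b·A²c: 337/672·28/337 = 1/24 ✓; 4 stages ⇒ order 4.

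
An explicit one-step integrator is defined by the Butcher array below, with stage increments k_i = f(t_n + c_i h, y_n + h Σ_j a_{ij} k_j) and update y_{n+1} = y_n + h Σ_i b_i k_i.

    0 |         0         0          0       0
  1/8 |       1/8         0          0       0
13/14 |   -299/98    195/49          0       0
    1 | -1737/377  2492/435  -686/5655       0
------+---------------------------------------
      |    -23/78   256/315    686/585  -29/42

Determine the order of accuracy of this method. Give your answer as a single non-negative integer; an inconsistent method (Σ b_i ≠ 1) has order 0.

b = (-23/78, 256/315, 686/585, -29/42)
c = (0, 1/8, 13/14, 1)
Ac = (0, 0, 195/392, 35/58)
Σ b_i: (-23/78)·1 + 256/315·1 + 686/585·1 + (-29/42)·1 = 1 ✓
b·c: 256/315·1/8 + 686/585·13/14 + (-29/42)·1 = 1/2 ✓
b·c²: 256/315·1/64 + 686/585·169/196 + (-29/42)·1 = 1/3 ✓
b·Ac: 686/585·195/392 + (-29/42)·35/58 = 1/6 ✓
b·c³: 256/315·1/512 + 686/585·2197/2744 + (-29/42)·1 = 1/4 ✓
b·(c∘Ac): 686/585·2535/5488 + (-29/42)·35/58 = 1/8 ✓
b·Ac²: 686/585·195/3136 + (-29/42)·(-7/464) = 1/12 ✓
b·A²c: (-29/42)·(-7/116) = 1/24 ✓; 4 stages ⇒ order 4.

4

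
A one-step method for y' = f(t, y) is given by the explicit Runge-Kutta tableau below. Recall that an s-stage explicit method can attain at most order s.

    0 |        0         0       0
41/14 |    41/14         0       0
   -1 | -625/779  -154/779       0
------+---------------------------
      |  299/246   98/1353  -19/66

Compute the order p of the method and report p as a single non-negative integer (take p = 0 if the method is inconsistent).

b = (299/246, 98/1353, -19/66)
c = (0, 41/14, -1)
Ac = (0, 0, -11/19)
Σ b_i: 299/246·1 + 98/1353·1 + (-19/66)·1 = 1 ✓
b·c: 98/1353·41/14 + (-19/66)·(-1) = 1/2 ✓
b·c²: 98/1353·1681/196 + (-19/66)·1 = 1/3 ✓
b·Ac: (-19/66)·(-11/19) = 1/6 ✓; 3 stages ⇒ order 3.

3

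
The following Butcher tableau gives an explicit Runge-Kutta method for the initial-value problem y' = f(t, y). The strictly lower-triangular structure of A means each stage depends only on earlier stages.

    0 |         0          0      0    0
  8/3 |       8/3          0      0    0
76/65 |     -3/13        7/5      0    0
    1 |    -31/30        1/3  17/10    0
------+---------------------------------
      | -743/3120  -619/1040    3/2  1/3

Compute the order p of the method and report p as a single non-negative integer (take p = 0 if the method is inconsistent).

b = (-743/3120, -619/1040, 3/2, 1/3)
c = (0, 8/3, 76/65, 1)
Ac = (0, 0, 56/15, 8414/2925)
Σ b_i: (-743/3120)·1 + (-619/1040)·1 + 3/2·1 + 1/3·1 = 1 ✓
b·c: (-619/1040)·8/3 + 3/2·76/65 + 1/3·1 = 1/2 ✓
b·c²: (-619/1040)·64/9 + 3/2·5776/4225 + 1/3·1 = -70289/38025 ≠ 1/3 ⇒ order 2.
b·Ac: 3/2·56/15 + 1/3·8414/2925 = 57554/8775 ≠ 1/6

2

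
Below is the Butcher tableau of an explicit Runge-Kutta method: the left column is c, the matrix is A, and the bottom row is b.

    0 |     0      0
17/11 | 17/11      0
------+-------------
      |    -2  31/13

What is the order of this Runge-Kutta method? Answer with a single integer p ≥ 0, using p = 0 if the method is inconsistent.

0

b = (-2, 31/13)
c = (0, 17/11)
Σ b_i: (-2)·1 + 31/13·1 = 5/13 ≠ 1 ⇒ order 0.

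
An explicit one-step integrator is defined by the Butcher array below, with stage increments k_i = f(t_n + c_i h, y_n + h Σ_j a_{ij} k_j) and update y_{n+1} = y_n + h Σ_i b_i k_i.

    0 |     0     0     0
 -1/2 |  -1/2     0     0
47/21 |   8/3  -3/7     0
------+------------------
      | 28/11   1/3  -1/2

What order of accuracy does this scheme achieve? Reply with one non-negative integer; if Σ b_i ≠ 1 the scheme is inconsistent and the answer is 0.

b = (28/11, 1/3, -1/2)
c = (0, -1/2, 47/21)
Ac = (0, 0, 3/14)
Σ b_i: 28/11·1 + 1/3·1 + (-1/2)·1 = 157/66 ≠ 1 ⇒ order 0.

0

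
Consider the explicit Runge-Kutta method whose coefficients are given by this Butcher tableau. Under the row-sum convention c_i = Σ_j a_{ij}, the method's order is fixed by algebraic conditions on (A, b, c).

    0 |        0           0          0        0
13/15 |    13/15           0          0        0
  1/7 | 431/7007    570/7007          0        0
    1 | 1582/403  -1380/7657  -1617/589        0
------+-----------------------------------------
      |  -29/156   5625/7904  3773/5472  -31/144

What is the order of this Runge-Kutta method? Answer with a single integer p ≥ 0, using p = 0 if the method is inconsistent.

4

b = (-29/156, 5625/7904, 3773/5472, -31/144)
c = (0, 13/15, 1/7, 1)
Ac = (0, 0, 38/539, -17/31)
Σ b_i: (-29/156)·1 + 5625/7904·1 + 3773/5472·1 + (-31/144)·1 = 1 ✓
b·c: 5625/7904·13/15 + 3773/5472·1/7 + (-31/144)·1 = 1/2 ✓
b·c²: 5625/7904·169/225 + 3773/5472·1/49 + (-31/144)·1 = 1/3 ✓
b·Ac: 3773/5472·38/539 + (-31/144)·(-17/31) = 1/6 ✓
b·c³: 5625/7904·2197/3375 + 3773/5472·1/343 + (-31/144)·1 = 1/4 ✓
b·(c∘Ac): 3773/5472·38/3773 + (-31/144)·(-17/31) = 1/8 ✓
b·Ac²: 3773/5472·494/8085 + (-31/144)·(-89/465) = 1/12 ✓
b·A²c: (-31/144)·(-6/31) = 1/24 ✓; 4 stages ⇒ order 4.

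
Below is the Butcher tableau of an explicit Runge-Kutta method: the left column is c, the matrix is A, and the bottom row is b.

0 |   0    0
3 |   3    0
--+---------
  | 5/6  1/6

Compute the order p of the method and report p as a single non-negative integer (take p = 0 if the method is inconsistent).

2

b = (5/6, 1/6)
c = (0, 3)
Σ b_i: 5/6·1 + 1/6·1 = 1 ✓
b·c: 1/6·3 = 1/2 ✓; 2 stages ⇒ order 2.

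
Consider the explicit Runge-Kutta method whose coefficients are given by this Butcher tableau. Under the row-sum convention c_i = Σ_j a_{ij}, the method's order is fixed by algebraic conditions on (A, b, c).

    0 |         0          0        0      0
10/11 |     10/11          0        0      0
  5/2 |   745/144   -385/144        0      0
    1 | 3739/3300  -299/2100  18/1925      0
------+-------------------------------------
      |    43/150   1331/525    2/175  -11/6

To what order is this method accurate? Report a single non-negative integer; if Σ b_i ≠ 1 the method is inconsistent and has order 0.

b = (43/150, 1331/525, 2/175, -11/6)
c = (0, 10/11, 5/2, 1)
Ac = (0, 0, -175/72, -7/66)
Σ b_i: 43/150·1 + 1331/525·1 + 2/175·1 + (-11/6)·1 = 1 ✓
b·c: 1331/525·10/11 + 2/175·5/2 + (-11/6)·1 = 1/2 ✓
b·c²: 1331/525·100/121 + 2/175·25/4 + (-11/6)·1 = 1/3 ✓
b·Ac: 2/175·(-175/72) + (-11/6)·(-7/66) = 1/6 ✓
b·c³: 1331/525·1000/1331 + 2/175·125/8 + (-11/6)·1 = 1/4 ✓
b·(c∘Ac): 2/175·(-875/144) + (-11/6)·(-7/66) = 1/8 ✓
b·Ac²: 2/175·(-875/396) + (-11/6)·(-43/726) = 1/12 ✓
b·A²c: (-11/6)·(-1/44) = 1/24 ✓; 4 stages ⇒ order 4.

4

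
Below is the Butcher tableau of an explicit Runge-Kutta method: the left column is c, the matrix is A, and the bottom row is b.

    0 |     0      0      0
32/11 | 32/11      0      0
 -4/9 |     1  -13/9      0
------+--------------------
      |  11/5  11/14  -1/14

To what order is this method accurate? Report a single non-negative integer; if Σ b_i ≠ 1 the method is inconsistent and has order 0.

0

b = (11/5, 11/14, -1/14)
c = (0, 32/11, -4/9)
Ac = (0, 0, -416/99)
Σ b_i: 11/5·1 + 11/14·1 + (-1/14)·1 = 102/35 ≠ 1 ⇒ order 0.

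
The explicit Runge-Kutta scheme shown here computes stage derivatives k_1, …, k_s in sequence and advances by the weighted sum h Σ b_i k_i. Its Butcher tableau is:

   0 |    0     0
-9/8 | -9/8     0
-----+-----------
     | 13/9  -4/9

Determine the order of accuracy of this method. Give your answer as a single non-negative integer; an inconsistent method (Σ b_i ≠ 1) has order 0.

b = (13/9, -4/9)
c = (0, -9/8)
Σ b_i: 13/9·1 + (-4/9)·1 = 1 ✓
b·c: (-4/9)·(-9/8) = 1/2 ✓; 2 stages ⇒ order 2.

2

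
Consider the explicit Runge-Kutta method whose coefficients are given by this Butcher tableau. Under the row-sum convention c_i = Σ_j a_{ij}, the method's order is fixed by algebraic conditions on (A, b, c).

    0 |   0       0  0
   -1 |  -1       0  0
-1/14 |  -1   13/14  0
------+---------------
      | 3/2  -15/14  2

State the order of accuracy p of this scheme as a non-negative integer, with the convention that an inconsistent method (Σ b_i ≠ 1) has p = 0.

b = (3/2, -15/14, 2)
c = (0, -1, -1/14)
Ac = (0, 0, -13/14)
Σ b_i: 3/2·1 + (-15/14)·1 + 2·1 = 17/7 ≠ 1 ⇒ order 0.

0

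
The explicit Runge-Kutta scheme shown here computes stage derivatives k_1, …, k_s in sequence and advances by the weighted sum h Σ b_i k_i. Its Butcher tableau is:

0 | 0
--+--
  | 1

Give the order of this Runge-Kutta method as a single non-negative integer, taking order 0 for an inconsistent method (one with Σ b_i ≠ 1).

b = (1)
c = (0)
Σ b_i: 1·1 = 1 ✓; 1 stage ⇒ order 1.

1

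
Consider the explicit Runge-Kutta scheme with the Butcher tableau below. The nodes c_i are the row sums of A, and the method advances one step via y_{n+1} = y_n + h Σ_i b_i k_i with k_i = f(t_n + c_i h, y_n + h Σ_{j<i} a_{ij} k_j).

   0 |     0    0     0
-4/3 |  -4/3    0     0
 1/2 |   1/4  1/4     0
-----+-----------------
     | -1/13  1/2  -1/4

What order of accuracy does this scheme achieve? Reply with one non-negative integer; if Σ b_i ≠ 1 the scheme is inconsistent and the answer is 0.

b = (-1/13, 1/2, -1/4)
c = (0, -4/3, 1/2)
Ac = (0, 0, -1/3)
Σ b_i: (-1/13)·1 + 1/2·1 + (-1/4)·1 = 9/52 ≠ 1 ⇒ order 0.

0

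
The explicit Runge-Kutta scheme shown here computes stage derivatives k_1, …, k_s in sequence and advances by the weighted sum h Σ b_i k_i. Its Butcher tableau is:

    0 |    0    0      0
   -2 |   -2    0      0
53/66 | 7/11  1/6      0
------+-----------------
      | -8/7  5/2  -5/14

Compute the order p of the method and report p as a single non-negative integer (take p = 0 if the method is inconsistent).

b = (-8/7, 5/2, -5/14)
c = (0, -2, 53/66)
Ac = (0, 0, -1/3)
Σ b_i: (-8/7)·1 + 5/2·1 + (-5/14)·1 = 1 ✓
b·c: 5/2·(-2) + (-5/14)·53/66 = -4885/924 ≠ 1/2 ⇒ order 1.

1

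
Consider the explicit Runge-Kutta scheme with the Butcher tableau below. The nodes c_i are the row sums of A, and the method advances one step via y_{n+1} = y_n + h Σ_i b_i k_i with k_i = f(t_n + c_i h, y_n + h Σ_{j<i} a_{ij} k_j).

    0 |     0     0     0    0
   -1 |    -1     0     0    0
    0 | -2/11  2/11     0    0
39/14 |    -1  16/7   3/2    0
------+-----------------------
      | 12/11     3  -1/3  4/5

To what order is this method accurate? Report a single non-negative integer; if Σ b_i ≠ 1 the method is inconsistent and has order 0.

b = (12/11, 3, -1/3, 4/5)
c = (0, -1, 0, 39/14)
Ac = (0, 0, -2/11, -16/7)
Σ b_i: 12/11·1 + 3·1 + (-1/3)·1 + 4/5·1 = 752/165 ≠ 1 ⇒ order 0.

0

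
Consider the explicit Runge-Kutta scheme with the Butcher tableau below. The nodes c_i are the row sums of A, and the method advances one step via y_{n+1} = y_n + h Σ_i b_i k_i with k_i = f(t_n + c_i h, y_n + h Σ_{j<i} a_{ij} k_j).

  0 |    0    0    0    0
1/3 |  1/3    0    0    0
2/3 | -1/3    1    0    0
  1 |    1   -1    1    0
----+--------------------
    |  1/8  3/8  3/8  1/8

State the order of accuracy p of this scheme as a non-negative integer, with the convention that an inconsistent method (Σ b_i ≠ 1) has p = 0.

b = (1/8, 3/8, 3/8, 1/8)
c = (0, 1/3, 2/3, 1)
Ac = (0, 0, 1/3, 1/3)
Σ b_i: 1/8·1 + 3/8·1 + 3/8·1 + 1/8·1 = 1 ✓
b·c: 3/8·1/3 + 3/8·2/3 + 1/8·1 = 1/2 ✓
b·c²: 3/8·1/9 + 3/8·4/9 + 1/8·1 = 1/3 ✓
b·Ac: 3/8·1/3 + 1/8·1/3 = 1/6 ✓
b·c³: 3/8·1/27 + 3/8·8/27 + 1/8·1 = 1/4 ✓
b·(c∘Ac): 3/8·2/9 + 1/8·1/3 = 1/8 ✓
b·Ac²: 3/8·1/9 + 1/8·1/3 = 1/12 ✓
b·A²c: 1/8·1/3 = 1/24 ✓; 4 stages ⇒ order 4.

4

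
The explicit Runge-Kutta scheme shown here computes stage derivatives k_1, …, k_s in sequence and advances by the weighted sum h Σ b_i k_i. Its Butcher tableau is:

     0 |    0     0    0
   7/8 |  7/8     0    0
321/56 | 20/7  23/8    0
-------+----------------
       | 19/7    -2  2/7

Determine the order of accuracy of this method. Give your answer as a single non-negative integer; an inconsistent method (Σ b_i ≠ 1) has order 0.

b = (19/7, -2, 2/7)
c = (0, 7/8, 321/56)
Ac = (0, 0, 161/64)
Σ b_i: 19/7·1 + (-2)·1 + 2/7·1 = 1 ✓
b·c: (-2)·7/8 + 2/7·321/56 = -11/98 ≠ 1/2 ⇒ order 1.

1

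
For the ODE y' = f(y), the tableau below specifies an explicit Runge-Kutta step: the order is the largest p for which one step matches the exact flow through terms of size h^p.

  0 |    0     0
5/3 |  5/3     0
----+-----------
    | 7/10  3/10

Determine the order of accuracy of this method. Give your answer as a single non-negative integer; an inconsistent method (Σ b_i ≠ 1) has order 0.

2

b = (7/10, 3/10)
c = (0, 5/3)
Σ b_i: 7/10·1 + 3/10·1 = 1 ✓
b·c: 3/10·5/3 = 1/2 ✓; 2 stages ⇒ order 2.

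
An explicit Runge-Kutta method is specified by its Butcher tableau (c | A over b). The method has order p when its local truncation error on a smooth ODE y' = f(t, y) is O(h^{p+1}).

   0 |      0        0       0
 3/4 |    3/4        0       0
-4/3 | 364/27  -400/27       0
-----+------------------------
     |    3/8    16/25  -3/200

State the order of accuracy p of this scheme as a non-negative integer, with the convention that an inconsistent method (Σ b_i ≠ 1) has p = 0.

b = (3/8, 16/25, -3/200)
c = (0, 3/4, -4/3)
Ac = (0, 0, -100/9)
Σ b_i: 3/8·1 + 16/25·1 + (-3/200)·1 = 1 ✓
b·c: 16/25·3/4 + (-3/200)·(-4/3) = 1/2 ✓
b·c²: 16/25·9/16 + (-3/200)·16/9 = 1/3 ✓
b·Ac: (-3/200)·(-100/9) = 1/6 ✓; 3 stages ⇒ order 3.

3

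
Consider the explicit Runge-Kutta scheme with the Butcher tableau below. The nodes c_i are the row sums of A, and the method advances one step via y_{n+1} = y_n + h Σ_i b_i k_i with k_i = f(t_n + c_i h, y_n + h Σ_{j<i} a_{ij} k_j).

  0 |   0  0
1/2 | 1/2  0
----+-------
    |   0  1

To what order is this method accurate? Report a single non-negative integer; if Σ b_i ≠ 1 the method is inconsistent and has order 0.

b = (0, 1)
c = (0, 1/2)
Σ b_i: 1·1 = 1 ✓
b·c: 1·1/2 = 1/2 ✓; 2 stages ⇒ order 2.

2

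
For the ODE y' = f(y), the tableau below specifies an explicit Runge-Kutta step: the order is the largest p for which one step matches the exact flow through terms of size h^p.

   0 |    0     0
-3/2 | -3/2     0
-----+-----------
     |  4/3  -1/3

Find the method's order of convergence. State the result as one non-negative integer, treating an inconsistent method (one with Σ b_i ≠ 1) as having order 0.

2

b = (4/3, -1/3)
c = (0, -3/2)
Σ b_i: 4/3·1 + (-1/3)·1 = 1 ✓
b·c: (-1/3)·(-3/2) = 1/2 ✓; 2 stages ⇒ order 2.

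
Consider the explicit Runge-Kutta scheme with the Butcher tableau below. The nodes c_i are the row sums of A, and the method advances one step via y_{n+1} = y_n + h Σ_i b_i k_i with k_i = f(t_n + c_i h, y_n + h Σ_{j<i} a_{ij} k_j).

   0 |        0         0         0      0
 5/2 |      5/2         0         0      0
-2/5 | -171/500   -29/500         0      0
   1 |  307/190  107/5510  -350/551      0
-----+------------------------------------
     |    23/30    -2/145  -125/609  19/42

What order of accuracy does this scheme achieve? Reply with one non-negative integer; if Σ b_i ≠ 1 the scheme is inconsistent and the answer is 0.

4

b = (23/30, -2/145, -125/609, 19/42)
c = (0, 5/2, -2/5, 1)
Ac = (0, 0, -29/200, 23/76)
Σ b_i: 23/30·1 + (-2/145)·1 + (-125/609)·1 + 19/42·1 = 1 ✓
b·c: (-2/145)·5/2 + (-125/609)·(-2/5) + 19/42·1 = 1/2 ✓
b·c²: (-2/145)·25/4 + (-125/609)·4/25 + 19/42·1 = 1/3 ✓
b·Ac: (-125/609)·(-29/200) + 19/42·23/76 = 1/6 ✓
b·c³: (-2/145)·125/8 + (-125/609)·(-8/125) + 19/42·1 = 1/4 ✓
b·(c∘Ac): (-125/609)·29/500 + 19/42·23/76 = 1/8 ✓
b·Ac²: (-125/609)·(-29/80) + 19/42·3/152 = 1/12 ✓
b·A²c: 19/42·7/76 = 1/24 ✓; 4 stages ⇒ order 4.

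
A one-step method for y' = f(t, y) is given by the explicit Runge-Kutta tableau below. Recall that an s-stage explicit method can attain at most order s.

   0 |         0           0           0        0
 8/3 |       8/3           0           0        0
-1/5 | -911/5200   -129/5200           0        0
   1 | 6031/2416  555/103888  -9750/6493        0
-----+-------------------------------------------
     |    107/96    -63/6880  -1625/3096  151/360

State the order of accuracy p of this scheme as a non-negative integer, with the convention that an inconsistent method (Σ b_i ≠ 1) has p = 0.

b = (107/96, -63/6880, -1625/3096, 151/360)
c = (0, 8/3, -1/5, 1)
Ac = (0, 0, -43/650, 95/302)
Σ b_i: 107/96·1 + (-63/6880)·1 + (-1625/3096)·1 + 151/360·1 = 1 ✓
b·c: (-63/6880)·8/3 + (-1625/3096)·(-1/5) + 151/360·1 = 1/2 ✓
b·c²: (-63/6880)·64/9 + (-1625/3096)·1/25 + 151/360·1 = 1/3 ✓
b·Ac: (-1625/3096)·(-43/650) + 151/360·95/302 = 1/6 ✓
b·c³: (-63/6880)·512/27 + (-1625/3096)·(-1/125) + 151/360·1 = 1/4 ✓
b·(c∘Ac): (-1625/3096)·43/3250 + 151/360·95/302 = 1/8 ✓
b·Ac²: (-1625/3096)·(-172/975) + 151/360·(-10/453) = 1/12 ✓
b·A²c: 151/360·15/151 = 1/24 ✓; 4 stages ⇒ order 4.

4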